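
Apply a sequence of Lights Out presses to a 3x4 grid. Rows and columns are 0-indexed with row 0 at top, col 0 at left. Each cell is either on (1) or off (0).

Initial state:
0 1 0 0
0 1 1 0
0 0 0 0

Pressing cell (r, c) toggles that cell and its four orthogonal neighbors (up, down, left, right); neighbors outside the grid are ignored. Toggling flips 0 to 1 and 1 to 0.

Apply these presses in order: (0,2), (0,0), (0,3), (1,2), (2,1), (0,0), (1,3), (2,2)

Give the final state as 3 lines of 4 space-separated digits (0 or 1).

After press 1 at (0,2):
0 0 1 1
0 1 0 0
0 0 0 0

After press 2 at (0,0):
1 1 1 1
1 1 0 0
0 0 0 0

After press 3 at (0,3):
1 1 0 0
1 1 0 1
0 0 0 0

After press 4 at (1,2):
1 1 1 0
1 0 1 0
0 0 1 0

After press 5 at (2,1):
1 1 1 0
1 1 1 0
1 1 0 0

After press 6 at (0,0):
0 0 1 0
0 1 1 0
1 1 0 0

After press 7 at (1,3):
0 0 1 1
0 1 0 1
1 1 0 1

After press 8 at (2,2):
0 0 1 1
0 1 1 1
1 0 1 0

Answer: 0 0 1 1
0 1 1 1
1 0 1 0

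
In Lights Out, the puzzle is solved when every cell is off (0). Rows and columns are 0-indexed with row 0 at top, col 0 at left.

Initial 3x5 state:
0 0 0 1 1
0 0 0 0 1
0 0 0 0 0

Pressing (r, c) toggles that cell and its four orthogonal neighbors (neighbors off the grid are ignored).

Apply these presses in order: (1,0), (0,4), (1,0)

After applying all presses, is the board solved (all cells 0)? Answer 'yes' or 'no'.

After press 1 at (1,0):
1 0 0 1 1
1 1 0 0 1
1 0 0 0 0

After press 2 at (0,4):
1 0 0 0 0
1 1 0 0 0
1 0 0 0 0

After press 3 at (1,0):
0 0 0 0 0
0 0 0 0 0
0 0 0 0 0

Lights still on: 0

Answer: yes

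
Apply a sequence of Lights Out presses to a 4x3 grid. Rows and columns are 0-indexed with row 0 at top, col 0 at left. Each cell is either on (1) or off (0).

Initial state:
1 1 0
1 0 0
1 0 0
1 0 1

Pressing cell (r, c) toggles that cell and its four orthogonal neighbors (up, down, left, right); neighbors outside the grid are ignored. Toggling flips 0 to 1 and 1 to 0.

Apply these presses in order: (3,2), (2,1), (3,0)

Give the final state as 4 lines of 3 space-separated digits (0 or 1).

Answer: 1 1 0
1 1 0
1 1 0
0 1 0

Derivation:
After press 1 at (3,2):
1 1 0
1 0 0
1 0 1
1 1 0

After press 2 at (2,1):
1 1 0
1 1 0
0 1 0
1 0 0

After press 3 at (3,0):
1 1 0
1 1 0
1 1 0
0 1 0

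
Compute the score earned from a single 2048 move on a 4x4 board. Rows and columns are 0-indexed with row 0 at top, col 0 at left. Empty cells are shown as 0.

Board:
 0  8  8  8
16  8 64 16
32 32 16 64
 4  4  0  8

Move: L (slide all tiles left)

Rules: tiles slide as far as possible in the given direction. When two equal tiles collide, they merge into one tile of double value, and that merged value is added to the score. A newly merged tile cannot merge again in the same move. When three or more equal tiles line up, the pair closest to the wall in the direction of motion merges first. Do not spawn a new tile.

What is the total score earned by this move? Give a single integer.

Slide left:
row 0: [0, 8, 8, 8] -> [16, 8, 0, 0]  score +16 (running 16)
row 1: [16, 8, 64, 16] -> [16, 8, 64, 16]  score +0 (running 16)
row 2: [32, 32, 16, 64] -> [64, 16, 64, 0]  score +64 (running 80)
row 3: [4, 4, 0, 8] -> [8, 8, 0, 0]  score +8 (running 88)
Board after move:
16  8  0  0
16  8 64 16
64 16 64  0
 8  8  0  0

Answer: 88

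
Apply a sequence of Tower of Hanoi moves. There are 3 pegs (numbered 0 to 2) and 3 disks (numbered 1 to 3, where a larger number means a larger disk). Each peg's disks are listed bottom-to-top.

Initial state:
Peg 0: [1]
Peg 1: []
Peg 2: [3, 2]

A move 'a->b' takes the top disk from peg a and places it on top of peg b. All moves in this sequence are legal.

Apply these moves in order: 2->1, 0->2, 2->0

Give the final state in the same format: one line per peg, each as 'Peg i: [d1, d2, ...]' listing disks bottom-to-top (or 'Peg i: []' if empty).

After move 1 (2->1):
Peg 0: [1]
Peg 1: [2]
Peg 2: [3]

After move 2 (0->2):
Peg 0: []
Peg 1: [2]
Peg 2: [3, 1]

After move 3 (2->0):
Peg 0: [1]
Peg 1: [2]
Peg 2: [3]

Answer: Peg 0: [1]
Peg 1: [2]
Peg 2: [3]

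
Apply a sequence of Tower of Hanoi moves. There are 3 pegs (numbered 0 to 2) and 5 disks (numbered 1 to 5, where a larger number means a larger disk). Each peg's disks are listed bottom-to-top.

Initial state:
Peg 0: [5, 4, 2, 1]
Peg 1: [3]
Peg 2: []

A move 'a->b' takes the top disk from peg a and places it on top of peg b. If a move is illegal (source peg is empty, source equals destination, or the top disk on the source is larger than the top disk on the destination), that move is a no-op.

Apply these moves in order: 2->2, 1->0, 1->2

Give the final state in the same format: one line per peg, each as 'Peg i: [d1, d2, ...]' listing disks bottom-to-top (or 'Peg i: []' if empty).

After move 1 (2->2):
Peg 0: [5, 4, 2, 1]
Peg 1: [3]
Peg 2: []

After move 2 (1->0):
Peg 0: [5, 4, 2, 1]
Peg 1: [3]
Peg 2: []

After move 3 (1->2):
Peg 0: [5, 4, 2, 1]
Peg 1: []
Peg 2: [3]

Answer: Peg 0: [5, 4, 2, 1]
Peg 1: []
Peg 2: [3]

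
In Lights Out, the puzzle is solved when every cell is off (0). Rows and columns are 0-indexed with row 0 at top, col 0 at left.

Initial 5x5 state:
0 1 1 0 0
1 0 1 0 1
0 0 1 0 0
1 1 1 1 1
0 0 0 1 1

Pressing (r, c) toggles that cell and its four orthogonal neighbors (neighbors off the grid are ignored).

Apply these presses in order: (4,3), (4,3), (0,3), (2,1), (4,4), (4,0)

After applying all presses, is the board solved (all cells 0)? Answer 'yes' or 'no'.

Answer: no

Derivation:
After press 1 at (4,3):
0 1 1 0 0
1 0 1 0 1
0 0 1 0 0
1 1 1 0 1
0 0 1 0 0

After press 2 at (4,3):
0 1 1 0 0
1 0 1 0 1
0 0 1 0 0
1 1 1 1 1
0 0 0 1 1

After press 3 at (0,3):
0 1 0 1 1
1 0 1 1 1
0 0 1 0 0
1 1 1 1 1
0 0 0 1 1

After press 4 at (2,1):
0 1 0 1 1
1 1 1 1 1
1 1 0 0 0
1 0 1 1 1
0 0 0 1 1

After press 5 at (4,4):
0 1 0 1 1
1 1 1 1 1
1 1 0 0 0
1 0 1 1 0
0 0 0 0 0

After press 6 at (4,0):
0 1 0 1 1
1 1 1 1 1
1 1 0 0 0
0 0 1 1 0
1 1 0 0 0

Lights still on: 14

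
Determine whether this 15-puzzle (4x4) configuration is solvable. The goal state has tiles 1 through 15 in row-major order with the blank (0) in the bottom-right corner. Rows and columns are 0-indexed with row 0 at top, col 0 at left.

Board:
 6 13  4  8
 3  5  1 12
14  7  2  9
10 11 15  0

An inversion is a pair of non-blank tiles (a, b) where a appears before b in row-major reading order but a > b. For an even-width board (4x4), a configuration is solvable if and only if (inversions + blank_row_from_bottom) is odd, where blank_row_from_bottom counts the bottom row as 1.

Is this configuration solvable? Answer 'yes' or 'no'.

Inversions: 39
Blank is in row 3 (0-indexed from top), which is row 1 counting from the bottom (bottom = 1).
39 + 1 = 40, which is even, so the puzzle is not solvable.

Answer: no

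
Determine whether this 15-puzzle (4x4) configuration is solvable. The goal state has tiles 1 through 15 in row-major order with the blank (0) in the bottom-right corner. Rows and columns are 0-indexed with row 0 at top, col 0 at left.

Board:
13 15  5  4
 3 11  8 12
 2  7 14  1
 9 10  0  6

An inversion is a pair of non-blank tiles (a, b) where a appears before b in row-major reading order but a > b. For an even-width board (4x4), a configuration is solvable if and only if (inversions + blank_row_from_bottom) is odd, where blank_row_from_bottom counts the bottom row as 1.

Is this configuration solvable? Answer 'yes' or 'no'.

Answer: yes

Derivation:
Inversions: 60
Blank is in row 3 (0-indexed from top), which is row 1 counting from the bottom (bottom = 1).
60 + 1 = 61, which is odd, so the puzzle is solvable.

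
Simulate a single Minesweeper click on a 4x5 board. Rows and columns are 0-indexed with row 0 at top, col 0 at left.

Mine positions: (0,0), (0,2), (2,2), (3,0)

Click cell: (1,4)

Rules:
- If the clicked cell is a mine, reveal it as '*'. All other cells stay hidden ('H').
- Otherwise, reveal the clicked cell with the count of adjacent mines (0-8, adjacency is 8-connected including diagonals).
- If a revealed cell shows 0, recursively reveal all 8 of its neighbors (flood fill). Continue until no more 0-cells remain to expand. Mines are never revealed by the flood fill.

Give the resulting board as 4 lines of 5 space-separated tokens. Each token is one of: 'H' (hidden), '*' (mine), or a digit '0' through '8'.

H H H 1 0
H H H 2 0
H H H 1 0
H H H 1 0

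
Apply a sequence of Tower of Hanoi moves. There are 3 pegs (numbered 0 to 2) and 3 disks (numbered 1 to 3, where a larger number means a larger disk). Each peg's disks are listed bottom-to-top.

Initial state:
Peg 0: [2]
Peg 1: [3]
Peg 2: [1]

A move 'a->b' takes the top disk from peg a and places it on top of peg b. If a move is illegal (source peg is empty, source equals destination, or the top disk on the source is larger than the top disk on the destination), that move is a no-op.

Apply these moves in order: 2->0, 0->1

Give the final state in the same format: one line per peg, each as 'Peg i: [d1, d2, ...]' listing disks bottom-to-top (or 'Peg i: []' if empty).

After move 1 (2->0):
Peg 0: [2, 1]
Peg 1: [3]
Peg 2: []

After move 2 (0->1):
Peg 0: [2]
Peg 1: [3, 1]
Peg 2: []

Answer: Peg 0: [2]
Peg 1: [3, 1]
Peg 2: []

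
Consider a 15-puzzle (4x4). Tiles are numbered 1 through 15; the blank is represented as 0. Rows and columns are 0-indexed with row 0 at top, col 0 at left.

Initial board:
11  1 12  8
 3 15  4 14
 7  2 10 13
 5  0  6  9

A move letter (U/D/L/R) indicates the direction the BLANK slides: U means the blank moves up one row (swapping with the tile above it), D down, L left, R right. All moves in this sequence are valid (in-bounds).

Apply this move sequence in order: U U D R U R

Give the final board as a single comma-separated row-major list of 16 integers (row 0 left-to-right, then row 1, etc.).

After move 1 (U):
11  1 12  8
 3 15  4 14
 7  0 10 13
 5  2  6  9

After move 2 (U):
11  1 12  8
 3  0  4 14
 7 15 10 13
 5  2  6  9

After move 3 (D):
11  1 12  8
 3 15  4 14
 7  0 10 13
 5  2  6  9

After move 4 (R):
11  1 12  8
 3 15  4 14
 7 10  0 13
 5  2  6  9

After move 5 (U):
11  1 12  8
 3 15  0 14
 7 10  4 13
 5  2  6  9

After move 6 (R):
11  1 12  8
 3 15 14  0
 7 10  4 13
 5  2  6  9

Answer: 11, 1, 12, 8, 3, 15, 14, 0, 7, 10, 4, 13, 5, 2, 6, 9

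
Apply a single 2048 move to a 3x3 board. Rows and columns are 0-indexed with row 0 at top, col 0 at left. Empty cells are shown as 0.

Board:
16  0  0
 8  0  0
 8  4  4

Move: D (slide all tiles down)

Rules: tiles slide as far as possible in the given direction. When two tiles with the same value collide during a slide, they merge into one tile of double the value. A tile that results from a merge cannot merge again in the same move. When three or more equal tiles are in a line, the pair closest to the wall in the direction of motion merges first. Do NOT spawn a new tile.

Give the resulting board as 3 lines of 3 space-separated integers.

Answer:  0  0  0
16  0  0
16  4  4

Derivation:
Slide down:
col 0: [16, 8, 8] -> [0, 16, 16]
col 1: [0, 0, 4] -> [0, 0, 4]
col 2: [0, 0, 4] -> [0, 0, 4]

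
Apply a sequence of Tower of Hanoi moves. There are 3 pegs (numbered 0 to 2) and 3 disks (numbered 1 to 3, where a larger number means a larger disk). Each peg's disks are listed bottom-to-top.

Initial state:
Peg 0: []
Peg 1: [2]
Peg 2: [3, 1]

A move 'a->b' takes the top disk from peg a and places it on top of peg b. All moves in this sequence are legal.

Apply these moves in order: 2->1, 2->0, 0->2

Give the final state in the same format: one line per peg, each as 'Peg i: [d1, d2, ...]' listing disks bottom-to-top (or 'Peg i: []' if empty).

After move 1 (2->1):
Peg 0: []
Peg 1: [2, 1]
Peg 2: [3]

After move 2 (2->0):
Peg 0: [3]
Peg 1: [2, 1]
Peg 2: []

After move 3 (0->2):
Peg 0: []
Peg 1: [2, 1]
Peg 2: [3]

Answer: Peg 0: []
Peg 1: [2, 1]
Peg 2: [3]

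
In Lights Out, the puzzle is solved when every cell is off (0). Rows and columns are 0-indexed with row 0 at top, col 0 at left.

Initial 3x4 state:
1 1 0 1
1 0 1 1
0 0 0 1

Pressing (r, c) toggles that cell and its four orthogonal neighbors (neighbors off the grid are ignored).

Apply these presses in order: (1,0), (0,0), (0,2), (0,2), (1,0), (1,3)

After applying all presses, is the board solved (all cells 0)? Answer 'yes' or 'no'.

Answer: yes

Derivation:
After press 1 at (1,0):
0 1 0 1
0 1 1 1
1 0 0 1

After press 2 at (0,0):
1 0 0 1
1 1 1 1
1 0 0 1

After press 3 at (0,2):
1 1 1 0
1 1 0 1
1 0 0 1

After press 4 at (0,2):
1 0 0 1
1 1 1 1
1 0 0 1

After press 5 at (1,0):
0 0 0 1
0 0 1 1
0 0 0 1

After press 6 at (1,3):
0 0 0 0
0 0 0 0
0 0 0 0

Lights still on: 0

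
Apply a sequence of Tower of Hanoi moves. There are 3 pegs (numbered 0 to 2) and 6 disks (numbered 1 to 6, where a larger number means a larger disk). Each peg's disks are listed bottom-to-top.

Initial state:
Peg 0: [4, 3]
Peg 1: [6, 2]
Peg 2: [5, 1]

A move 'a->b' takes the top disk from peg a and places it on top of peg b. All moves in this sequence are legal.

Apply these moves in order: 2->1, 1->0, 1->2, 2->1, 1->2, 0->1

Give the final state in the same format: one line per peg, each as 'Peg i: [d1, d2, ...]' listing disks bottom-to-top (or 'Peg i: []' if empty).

Answer: Peg 0: [4, 3]
Peg 1: [6, 1]
Peg 2: [5, 2]

Derivation:
After move 1 (2->1):
Peg 0: [4, 3]
Peg 1: [6, 2, 1]
Peg 2: [5]

After move 2 (1->0):
Peg 0: [4, 3, 1]
Peg 1: [6, 2]
Peg 2: [5]

After move 3 (1->2):
Peg 0: [4, 3, 1]
Peg 1: [6]
Peg 2: [5, 2]

After move 4 (2->1):
Peg 0: [4, 3, 1]
Peg 1: [6, 2]
Peg 2: [5]

After move 5 (1->2):
Peg 0: [4, 3, 1]
Peg 1: [6]
Peg 2: [5, 2]

After move 6 (0->1):
Peg 0: [4, 3]
Peg 1: [6, 1]
Peg 2: [5, 2]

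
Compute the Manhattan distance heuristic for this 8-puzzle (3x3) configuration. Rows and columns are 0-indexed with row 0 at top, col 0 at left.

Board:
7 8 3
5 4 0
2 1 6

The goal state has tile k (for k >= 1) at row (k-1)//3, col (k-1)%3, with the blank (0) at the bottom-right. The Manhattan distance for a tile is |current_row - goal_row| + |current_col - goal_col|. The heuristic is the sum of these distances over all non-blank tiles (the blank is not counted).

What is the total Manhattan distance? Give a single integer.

Answer: 13

Derivation:
Tile 7: at (0,0), goal (2,0), distance |0-2|+|0-0| = 2
Tile 8: at (0,1), goal (2,1), distance |0-2|+|1-1| = 2
Tile 3: at (0,2), goal (0,2), distance |0-0|+|2-2| = 0
Tile 5: at (1,0), goal (1,1), distance |1-1|+|0-1| = 1
Tile 4: at (1,1), goal (1,0), distance |1-1|+|1-0| = 1
Tile 2: at (2,0), goal (0,1), distance |2-0|+|0-1| = 3
Tile 1: at (2,1), goal (0,0), distance |2-0|+|1-0| = 3
Tile 6: at (2,2), goal (1,2), distance |2-1|+|2-2| = 1
Sum: 2 + 2 + 0 + 1 + 1 + 3 + 3 + 1 = 13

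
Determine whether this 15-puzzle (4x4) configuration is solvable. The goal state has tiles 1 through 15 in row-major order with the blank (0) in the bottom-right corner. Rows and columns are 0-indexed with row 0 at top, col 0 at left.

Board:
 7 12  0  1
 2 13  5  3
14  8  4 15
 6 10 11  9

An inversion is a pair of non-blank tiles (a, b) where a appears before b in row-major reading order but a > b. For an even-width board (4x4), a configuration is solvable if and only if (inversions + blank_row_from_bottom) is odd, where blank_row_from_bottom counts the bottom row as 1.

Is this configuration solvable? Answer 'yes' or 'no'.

Inversions: 40
Blank is in row 0 (0-indexed from top), which is row 4 counting from the bottom (bottom = 1).
40 + 4 = 44, which is even, so the puzzle is not solvable.

Answer: no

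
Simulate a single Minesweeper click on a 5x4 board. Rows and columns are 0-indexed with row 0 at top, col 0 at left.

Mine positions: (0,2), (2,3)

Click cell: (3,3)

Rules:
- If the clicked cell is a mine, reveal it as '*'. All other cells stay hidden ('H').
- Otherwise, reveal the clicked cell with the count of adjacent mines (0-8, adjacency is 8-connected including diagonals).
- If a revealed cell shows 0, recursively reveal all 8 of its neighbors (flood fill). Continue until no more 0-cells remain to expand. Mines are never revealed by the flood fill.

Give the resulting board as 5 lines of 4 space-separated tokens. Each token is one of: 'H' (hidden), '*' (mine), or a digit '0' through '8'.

H H H H
H H H H
H H H H
H H H 1
H H H H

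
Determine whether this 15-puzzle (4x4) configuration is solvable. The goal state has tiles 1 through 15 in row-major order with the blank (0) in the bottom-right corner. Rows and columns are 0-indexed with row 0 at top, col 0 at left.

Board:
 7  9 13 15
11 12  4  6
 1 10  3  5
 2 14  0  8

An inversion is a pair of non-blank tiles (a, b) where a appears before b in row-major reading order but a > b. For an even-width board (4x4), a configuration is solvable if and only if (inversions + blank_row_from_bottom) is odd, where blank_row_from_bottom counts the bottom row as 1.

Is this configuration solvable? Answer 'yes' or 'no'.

Answer: yes

Derivation:
Inversions: 64
Blank is in row 3 (0-indexed from top), which is row 1 counting from the bottom (bottom = 1).
64 + 1 = 65, which is odd, so the puzzle is solvable.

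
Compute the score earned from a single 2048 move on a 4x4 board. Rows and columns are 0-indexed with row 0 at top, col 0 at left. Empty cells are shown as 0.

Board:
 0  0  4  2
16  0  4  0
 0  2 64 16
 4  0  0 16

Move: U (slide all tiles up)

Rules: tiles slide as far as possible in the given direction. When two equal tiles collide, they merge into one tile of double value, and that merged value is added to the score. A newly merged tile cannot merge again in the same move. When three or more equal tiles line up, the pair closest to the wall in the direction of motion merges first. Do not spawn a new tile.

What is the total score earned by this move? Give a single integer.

Answer: 40

Derivation:
Slide up:
col 0: [0, 16, 0, 4] -> [16, 4, 0, 0]  score +0 (running 0)
col 1: [0, 0, 2, 0] -> [2, 0, 0, 0]  score +0 (running 0)
col 2: [4, 4, 64, 0] -> [8, 64, 0, 0]  score +8 (running 8)
col 3: [2, 0, 16, 16] -> [2, 32, 0, 0]  score +32 (running 40)
Board after move:
16  2  8  2
 4  0 64 32
 0  0  0  0
 0  0  0  0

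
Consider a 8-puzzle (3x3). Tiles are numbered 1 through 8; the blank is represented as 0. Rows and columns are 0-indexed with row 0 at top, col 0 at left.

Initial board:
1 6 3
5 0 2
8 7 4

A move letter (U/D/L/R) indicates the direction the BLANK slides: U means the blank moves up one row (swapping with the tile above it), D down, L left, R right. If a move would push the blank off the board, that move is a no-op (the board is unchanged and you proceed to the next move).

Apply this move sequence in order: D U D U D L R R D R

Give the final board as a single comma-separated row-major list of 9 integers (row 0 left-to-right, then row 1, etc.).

After move 1 (D):
1 6 3
5 7 2
8 0 4

After move 2 (U):
1 6 3
5 0 2
8 7 4

After move 3 (D):
1 6 3
5 7 2
8 0 4

After move 4 (U):
1 6 3
5 0 2
8 7 4

After move 5 (D):
1 6 3
5 7 2
8 0 4

After move 6 (L):
1 6 3
5 7 2
0 8 4

After move 7 (R):
1 6 3
5 7 2
8 0 4

After move 8 (R):
1 6 3
5 7 2
8 4 0

After move 9 (D):
1 6 3
5 7 2
8 4 0

After move 10 (R):
1 6 3
5 7 2
8 4 0

Answer: 1, 6, 3, 5, 7, 2, 8, 4, 0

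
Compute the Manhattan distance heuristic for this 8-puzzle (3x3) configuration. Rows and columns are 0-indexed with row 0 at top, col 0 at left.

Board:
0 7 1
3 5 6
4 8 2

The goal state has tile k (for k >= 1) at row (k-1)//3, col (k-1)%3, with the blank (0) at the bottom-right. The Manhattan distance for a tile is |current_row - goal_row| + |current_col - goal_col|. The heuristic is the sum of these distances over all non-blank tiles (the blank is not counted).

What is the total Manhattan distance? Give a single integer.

Tile 7: at (0,1), goal (2,0), distance |0-2|+|1-0| = 3
Tile 1: at (0,2), goal (0,0), distance |0-0|+|2-0| = 2
Tile 3: at (1,0), goal (0,2), distance |1-0|+|0-2| = 3
Tile 5: at (1,1), goal (1,1), distance |1-1|+|1-1| = 0
Tile 6: at (1,2), goal (1,2), distance |1-1|+|2-2| = 0
Tile 4: at (2,0), goal (1,0), distance |2-1|+|0-0| = 1
Tile 8: at (2,1), goal (2,1), distance |2-2|+|1-1| = 0
Tile 2: at (2,2), goal (0,1), distance |2-0|+|2-1| = 3
Sum: 3 + 2 + 3 + 0 + 0 + 1 + 0 + 3 = 12

Answer: 12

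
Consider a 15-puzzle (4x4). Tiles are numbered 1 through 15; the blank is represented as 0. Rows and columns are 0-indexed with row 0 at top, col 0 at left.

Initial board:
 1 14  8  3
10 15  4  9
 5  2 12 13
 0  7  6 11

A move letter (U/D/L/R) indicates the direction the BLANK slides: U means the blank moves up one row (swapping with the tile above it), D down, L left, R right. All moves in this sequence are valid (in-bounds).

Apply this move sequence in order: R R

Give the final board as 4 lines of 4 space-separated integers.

Answer:  1 14  8  3
10 15  4  9
 5  2 12 13
 7  6  0 11

Derivation:
After move 1 (R):
 1 14  8  3
10 15  4  9
 5  2 12 13
 7  0  6 11

After move 2 (R):
 1 14  8  3
10 15  4  9
 5  2 12 13
 7  6  0 11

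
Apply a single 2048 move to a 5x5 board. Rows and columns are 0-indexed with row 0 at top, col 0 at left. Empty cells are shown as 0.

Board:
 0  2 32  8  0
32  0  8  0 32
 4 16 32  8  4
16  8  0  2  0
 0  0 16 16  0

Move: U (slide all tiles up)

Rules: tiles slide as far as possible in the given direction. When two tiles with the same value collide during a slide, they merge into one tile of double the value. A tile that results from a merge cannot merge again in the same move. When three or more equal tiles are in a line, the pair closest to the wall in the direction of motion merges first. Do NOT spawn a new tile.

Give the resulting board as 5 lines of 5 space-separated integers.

Slide up:
col 0: [0, 32, 4, 16, 0] -> [32, 4, 16, 0, 0]
col 1: [2, 0, 16, 8, 0] -> [2, 16, 8, 0, 0]
col 2: [32, 8, 32, 0, 16] -> [32, 8, 32, 16, 0]
col 3: [8, 0, 8, 2, 16] -> [16, 2, 16, 0, 0]
col 4: [0, 32, 4, 0, 0] -> [32, 4, 0, 0, 0]

Answer: 32  2 32 16 32
 4 16  8  2  4
16  8 32 16  0
 0  0 16  0  0
 0  0  0  0  0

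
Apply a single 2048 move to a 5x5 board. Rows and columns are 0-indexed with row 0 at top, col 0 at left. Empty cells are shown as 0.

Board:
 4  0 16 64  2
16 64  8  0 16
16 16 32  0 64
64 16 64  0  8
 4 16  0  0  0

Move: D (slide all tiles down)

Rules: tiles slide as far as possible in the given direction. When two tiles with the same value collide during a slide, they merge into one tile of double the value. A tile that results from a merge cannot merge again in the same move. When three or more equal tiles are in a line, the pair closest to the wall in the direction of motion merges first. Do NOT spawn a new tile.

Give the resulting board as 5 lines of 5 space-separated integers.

Slide down:
col 0: [4, 16, 16, 64, 4] -> [0, 4, 32, 64, 4]
col 1: [0, 64, 16, 16, 16] -> [0, 0, 64, 16, 32]
col 2: [16, 8, 32, 64, 0] -> [0, 16, 8, 32, 64]
col 3: [64, 0, 0, 0, 0] -> [0, 0, 0, 0, 64]
col 4: [2, 16, 64, 8, 0] -> [0, 2, 16, 64, 8]

Answer:  0  0  0  0  0
 4  0 16  0  2
32 64  8  0 16
64 16 32  0 64
 4 32 64 64  8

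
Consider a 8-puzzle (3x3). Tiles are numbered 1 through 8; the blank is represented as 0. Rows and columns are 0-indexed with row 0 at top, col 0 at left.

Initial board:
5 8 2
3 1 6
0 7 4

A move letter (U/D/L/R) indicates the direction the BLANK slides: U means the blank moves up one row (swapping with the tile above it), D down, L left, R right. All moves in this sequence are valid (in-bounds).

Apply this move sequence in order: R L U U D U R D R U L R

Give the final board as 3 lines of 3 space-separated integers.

After move 1 (R):
5 8 2
3 1 6
7 0 4

After move 2 (L):
5 8 2
3 1 6
0 7 4

After move 3 (U):
5 8 2
0 1 6
3 7 4

After move 4 (U):
0 8 2
5 1 6
3 7 4

After move 5 (D):
5 8 2
0 1 6
3 7 4

After move 6 (U):
0 8 2
5 1 6
3 7 4

After move 7 (R):
8 0 2
5 1 6
3 7 4

After move 8 (D):
8 1 2
5 0 6
3 7 4

After move 9 (R):
8 1 2
5 6 0
3 7 4

After move 10 (U):
8 1 0
5 6 2
3 7 4

After move 11 (L):
8 0 1
5 6 2
3 7 4

After move 12 (R):
8 1 0
5 6 2
3 7 4

Answer: 8 1 0
5 6 2
3 7 4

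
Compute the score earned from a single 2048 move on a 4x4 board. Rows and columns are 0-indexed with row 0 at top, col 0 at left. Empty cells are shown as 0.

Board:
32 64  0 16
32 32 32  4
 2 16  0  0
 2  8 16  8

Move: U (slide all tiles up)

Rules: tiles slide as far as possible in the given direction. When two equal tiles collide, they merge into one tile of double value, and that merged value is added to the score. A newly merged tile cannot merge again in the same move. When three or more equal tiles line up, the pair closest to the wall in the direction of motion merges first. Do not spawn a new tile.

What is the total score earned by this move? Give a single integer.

Slide up:
col 0: [32, 32, 2, 2] -> [64, 4, 0, 0]  score +68 (running 68)
col 1: [64, 32, 16, 8] -> [64, 32, 16, 8]  score +0 (running 68)
col 2: [0, 32, 0, 16] -> [32, 16, 0, 0]  score +0 (running 68)
col 3: [16, 4, 0, 8] -> [16, 4, 8, 0]  score +0 (running 68)
Board after move:
64 64 32 16
 4 32 16  4
 0 16  0  8
 0  8  0  0

Answer: 68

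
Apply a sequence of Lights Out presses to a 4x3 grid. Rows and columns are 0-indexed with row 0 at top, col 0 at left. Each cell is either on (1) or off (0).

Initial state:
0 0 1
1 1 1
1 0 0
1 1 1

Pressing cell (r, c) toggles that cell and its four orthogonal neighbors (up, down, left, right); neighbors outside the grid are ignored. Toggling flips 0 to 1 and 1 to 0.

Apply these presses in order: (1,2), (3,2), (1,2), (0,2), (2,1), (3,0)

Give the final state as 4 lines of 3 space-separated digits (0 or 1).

After press 1 at (1,2):
0 0 0
1 0 0
1 0 1
1 1 1

After press 2 at (3,2):
0 0 0
1 0 0
1 0 0
1 0 0

After press 3 at (1,2):
0 0 1
1 1 1
1 0 1
1 0 0

After press 4 at (0,2):
0 1 0
1 1 0
1 0 1
1 0 0

After press 5 at (2,1):
0 1 0
1 0 0
0 1 0
1 1 0

After press 6 at (3,0):
0 1 0
1 0 0
1 1 0
0 0 0

Answer: 0 1 0
1 0 0
1 1 0
0 0 0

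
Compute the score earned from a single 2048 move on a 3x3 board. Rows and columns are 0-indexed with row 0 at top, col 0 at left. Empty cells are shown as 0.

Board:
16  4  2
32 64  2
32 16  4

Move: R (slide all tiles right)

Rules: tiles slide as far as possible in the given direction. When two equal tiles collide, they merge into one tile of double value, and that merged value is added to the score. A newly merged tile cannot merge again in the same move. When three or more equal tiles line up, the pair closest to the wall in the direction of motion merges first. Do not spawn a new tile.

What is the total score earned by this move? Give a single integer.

Answer: 0

Derivation:
Slide right:
row 0: [16, 4, 2] -> [16, 4, 2]  score +0 (running 0)
row 1: [32, 64, 2] -> [32, 64, 2]  score +0 (running 0)
row 2: [32, 16, 4] -> [32, 16, 4]  score +0 (running 0)
Board after move:
16  4  2
32 64  2
32 16  4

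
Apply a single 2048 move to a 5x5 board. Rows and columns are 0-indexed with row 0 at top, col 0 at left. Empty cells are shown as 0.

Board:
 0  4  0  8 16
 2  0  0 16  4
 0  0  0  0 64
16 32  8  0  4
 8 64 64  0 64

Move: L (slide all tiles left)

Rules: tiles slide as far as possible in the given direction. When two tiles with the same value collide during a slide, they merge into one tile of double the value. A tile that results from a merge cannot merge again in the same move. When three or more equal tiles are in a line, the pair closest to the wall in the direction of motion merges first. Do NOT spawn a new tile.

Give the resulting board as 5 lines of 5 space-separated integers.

Answer:   4   8  16   0   0
  2  16   4   0   0
 64   0   0   0   0
 16  32   8   4   0
  8 128  64   0   0

Derivation:
Slide left:
row 0: [0, 4, 0, 8, 16] -> [4, 8, 16, 0, 0]
row 1: [2, 0, 0, 16, 4] -> [2, 16, 4, 0, 0]
row 2: [0, 0, 0, 0, 64] -> [64, 0, 0, 0, 0]
row 3: [16, 32, 8, 0, 4] -> [16, 32, 8, 4, 0]
row 4: [8, 64, 64, 0, 64] -> [8, 128, 64, 0, 0]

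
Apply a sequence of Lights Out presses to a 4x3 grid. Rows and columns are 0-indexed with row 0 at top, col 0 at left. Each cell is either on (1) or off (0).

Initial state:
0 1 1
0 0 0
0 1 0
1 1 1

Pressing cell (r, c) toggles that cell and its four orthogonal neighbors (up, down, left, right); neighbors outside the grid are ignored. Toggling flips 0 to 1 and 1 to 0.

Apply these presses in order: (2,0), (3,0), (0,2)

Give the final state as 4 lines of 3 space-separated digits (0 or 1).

After press 1 at (2,0):
0 1 1
1 0 0
1 0 0
0 1 1

After press 2 at (3,0):
0 1 1
1 0 0
0 0 0
1 0 1

After press 3 at (0,2):
0 0 0
1 0 1
0 0 0
1 0 1

Answer: 0 0 0
1 0 1
0 0 0
1 0 1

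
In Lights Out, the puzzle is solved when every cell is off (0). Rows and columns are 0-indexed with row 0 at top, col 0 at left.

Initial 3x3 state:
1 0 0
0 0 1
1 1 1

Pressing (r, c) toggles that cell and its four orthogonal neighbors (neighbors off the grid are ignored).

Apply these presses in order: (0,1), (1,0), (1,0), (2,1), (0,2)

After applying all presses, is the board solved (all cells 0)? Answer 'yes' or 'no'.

After press 1 at (0,1):
0 1 1
0 1 1
1 1 1

After press 2 at (1,0):
1 1 1
1 0 1
0 1 1

After press 3 at (1,0):
0 1 1
0 1 1
1 1 1

After press 4 at (2,1):
0 1 1
0 0 1
0 0 0

After press 5 at (0,2):
0 0 0
0 0 0
0 0 0

Lights still on: 0

Answer: yes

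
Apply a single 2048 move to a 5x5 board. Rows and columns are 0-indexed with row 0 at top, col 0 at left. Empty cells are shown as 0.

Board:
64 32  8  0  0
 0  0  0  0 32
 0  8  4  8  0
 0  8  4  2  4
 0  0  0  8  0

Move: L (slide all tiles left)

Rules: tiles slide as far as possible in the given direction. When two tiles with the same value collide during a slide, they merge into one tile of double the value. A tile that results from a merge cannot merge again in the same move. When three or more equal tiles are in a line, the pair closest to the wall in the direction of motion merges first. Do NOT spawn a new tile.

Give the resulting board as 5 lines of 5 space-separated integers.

Slide left:
row 0: [64, 32, 8, 0, 0] -> [64, 32, 8, 0, 0]
row 1: [0, 0, 0, 0, 32] -> [32, 0, 0, 0, 0]
row 2: [0, 8, 4, 8, 0] -> [8, 4, 8, 0, 0]
row 3: [0, 8, 4, 2, 4] -> [8, 4, 2, 4, 0]
row 4: [0, 0, 0, 8, 0] -> [8, 0, 0, 0, 0]

Answer: 64 32  8  0  0
32  0  0  0  0
 8  4  8  0  0
 8  4  2  4  0
 8  0  0  0  0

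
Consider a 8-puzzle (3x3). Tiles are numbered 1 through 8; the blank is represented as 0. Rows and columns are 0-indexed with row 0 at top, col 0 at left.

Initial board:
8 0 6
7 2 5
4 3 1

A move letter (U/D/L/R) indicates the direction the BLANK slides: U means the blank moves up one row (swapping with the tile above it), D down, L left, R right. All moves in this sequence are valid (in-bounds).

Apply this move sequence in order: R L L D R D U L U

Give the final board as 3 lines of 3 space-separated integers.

Answer: 0 8 6
7 2 5
4 3 1

Derivation:
After move 1 (R):
8 6 0
7 2 5
4 3 1

After move 2 (L):
8 0 6
7 2 5
4 3 1

After move 3 (L):
0 8 6
7 2 5
4 3 1

After move 4 (D):
7 8 6
0 2 5
4 3 1

After move 5 (R):
7 8 6
2 0 5
4 3 1

After move 6 (D):
7 8 6
2 3 5
4 0 1

After move 7 (U):
7 8 6
2 0 5
4 3 1

After move 8 (L):
7 8 6
0 2 5
4 3 1

After move 9 (U):
0 8 6
7 2 5
4 3 1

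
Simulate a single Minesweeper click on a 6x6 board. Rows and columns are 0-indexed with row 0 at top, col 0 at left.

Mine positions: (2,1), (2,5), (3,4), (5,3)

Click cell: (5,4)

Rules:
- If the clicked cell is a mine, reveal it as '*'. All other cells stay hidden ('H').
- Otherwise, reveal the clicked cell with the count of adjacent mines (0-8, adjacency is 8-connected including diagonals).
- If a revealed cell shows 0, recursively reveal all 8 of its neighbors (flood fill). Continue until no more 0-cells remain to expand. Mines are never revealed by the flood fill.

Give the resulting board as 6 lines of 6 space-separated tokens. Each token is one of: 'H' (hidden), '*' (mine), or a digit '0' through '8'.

H H H H H H
H H H H H H
H H H H H H
H H H H H H
H H H H H H
H H H H 1 H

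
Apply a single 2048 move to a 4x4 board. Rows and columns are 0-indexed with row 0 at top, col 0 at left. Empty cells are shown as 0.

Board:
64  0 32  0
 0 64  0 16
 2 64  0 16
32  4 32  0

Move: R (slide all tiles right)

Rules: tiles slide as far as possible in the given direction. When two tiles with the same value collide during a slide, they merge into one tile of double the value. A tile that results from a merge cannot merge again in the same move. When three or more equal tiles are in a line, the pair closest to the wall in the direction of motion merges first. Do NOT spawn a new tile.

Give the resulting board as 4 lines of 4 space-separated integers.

Answer:  0  0 64 32
 0  0 64 16
 0  2 64 16
 0 32  4 32

Derivation:
Slide right:
row 0: [64, 0, 32, 0] -> [0, 0, 64, 32]
row 1: [0, 64, 0, 16] -> [0, 0, 64, 16]
row 2: [2, 64, 0, 16] -> [0, 2, 64, 16]
row 3: [32, 4, 32, 0] -> [0, 32, 4, 32]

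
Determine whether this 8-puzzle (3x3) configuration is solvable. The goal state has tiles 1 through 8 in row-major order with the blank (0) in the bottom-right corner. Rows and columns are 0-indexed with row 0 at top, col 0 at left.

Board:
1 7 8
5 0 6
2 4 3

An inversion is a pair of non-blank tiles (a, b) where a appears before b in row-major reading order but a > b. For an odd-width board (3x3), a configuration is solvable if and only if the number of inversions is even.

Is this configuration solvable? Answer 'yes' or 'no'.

Answer: no

Derivation:
Inversions (pairs i<j in row-major order where tile[i] > tile[j] > 0): 17
17 is odd, so the puzzle is not solvable.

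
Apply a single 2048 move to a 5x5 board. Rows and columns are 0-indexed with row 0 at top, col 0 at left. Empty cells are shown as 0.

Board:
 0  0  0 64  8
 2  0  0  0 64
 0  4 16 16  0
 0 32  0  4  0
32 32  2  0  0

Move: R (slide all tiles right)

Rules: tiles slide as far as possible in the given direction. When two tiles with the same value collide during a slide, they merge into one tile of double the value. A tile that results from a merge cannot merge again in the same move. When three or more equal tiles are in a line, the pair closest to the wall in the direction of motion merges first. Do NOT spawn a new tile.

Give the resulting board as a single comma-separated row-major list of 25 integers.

Slide right:
row 0: [0, 0, 0, 64, 8] -> [0, 0, 0, 64, 8]
row 1: [2, 0, 0, 0, 64] -> [0, 0, 0, 2, 64]
row 2: [0, 4, 16, 16, 0] -> [0, 0, 0, 4, 32]
row 3: [0, 32, 0, 4, 0] -> [0, 0, 0, 32, 4]
row 4: [32, 32, 2, 0, 0] -> [0, 0, 0, 64, 2]

Answer: 0, 0, 0, 64, 8, 0, 0, 0, 2, 64, 0, 0, 0, 4, 32, 0, 0, 0, 32, 4, 0, 0, 0, 64, 2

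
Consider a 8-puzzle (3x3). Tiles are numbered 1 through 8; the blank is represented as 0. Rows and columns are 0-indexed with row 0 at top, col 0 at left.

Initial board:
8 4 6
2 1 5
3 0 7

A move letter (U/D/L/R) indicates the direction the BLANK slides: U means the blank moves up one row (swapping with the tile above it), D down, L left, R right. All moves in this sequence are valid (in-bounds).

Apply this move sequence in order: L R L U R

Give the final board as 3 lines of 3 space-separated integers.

After move 1 (L):
8 4 6
2 1 5
0 3 7

After move 2 (R):
8 4 6
2 1 5
3 0 7

After move 3 (L):
8 4 6
2 1 5
0 3 7

After move 4 (U):
8 4 6
0 1 5
2 3 7

After move 5 (R):
8 4 6
1 0 5
2 3 7

Answer: 8 4 6
1 0 5
2 3 7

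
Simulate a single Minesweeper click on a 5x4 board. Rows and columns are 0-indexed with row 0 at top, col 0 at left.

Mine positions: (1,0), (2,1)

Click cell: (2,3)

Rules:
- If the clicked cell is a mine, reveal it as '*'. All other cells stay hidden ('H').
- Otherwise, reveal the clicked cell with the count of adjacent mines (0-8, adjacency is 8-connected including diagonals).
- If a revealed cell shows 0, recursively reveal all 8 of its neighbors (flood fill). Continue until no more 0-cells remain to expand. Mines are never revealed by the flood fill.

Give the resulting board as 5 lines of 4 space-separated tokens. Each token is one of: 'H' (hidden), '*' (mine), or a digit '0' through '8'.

H 1 0 0
H 2 1 0
H H 1 0
1 1 1 0
0 0 0 0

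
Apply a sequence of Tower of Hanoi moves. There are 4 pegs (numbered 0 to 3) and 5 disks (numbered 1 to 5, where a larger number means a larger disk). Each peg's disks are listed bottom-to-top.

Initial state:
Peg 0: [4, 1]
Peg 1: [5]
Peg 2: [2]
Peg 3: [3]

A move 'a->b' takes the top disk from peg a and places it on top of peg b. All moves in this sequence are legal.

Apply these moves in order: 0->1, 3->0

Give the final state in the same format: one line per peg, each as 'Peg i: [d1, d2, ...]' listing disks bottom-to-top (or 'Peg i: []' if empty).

After move 1 (0->1):
Peg 0: [4]
Peg 1: [5, 1]
Peg 2: [2]
Peg 3: [3]

After move 2 (3->0):
Peg 0: [4, 3]
Peg 1: [5, 1]
Peg 2: [2]
Peg 3: []

Answer: Peg 0: [4, 3]
Peg 1: [5, 1]
Peg 2: [2]
Peg 3: []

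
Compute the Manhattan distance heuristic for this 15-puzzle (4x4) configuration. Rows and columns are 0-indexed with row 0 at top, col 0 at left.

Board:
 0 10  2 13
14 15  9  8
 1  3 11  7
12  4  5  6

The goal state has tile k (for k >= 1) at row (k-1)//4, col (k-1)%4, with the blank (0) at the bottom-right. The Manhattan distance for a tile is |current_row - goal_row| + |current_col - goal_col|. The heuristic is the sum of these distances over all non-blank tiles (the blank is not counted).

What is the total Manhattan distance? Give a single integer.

Answer: 42

Derivation:
Tile 10: at (0,1), goal (2,1), distance |0-2|+|1-1| = 2
Tile 2: at (0,2), goal (0,1), distance |0-0|+|2-1| = 1
Tile 13: at (0,3), goal (3,0), distance |0-3|+|3-0| = 6
Tile 14: at (1,0), goal (3,1), distance |1-3|+|0-1| = 3
Tile 15: at (1,1), goal (3,2), distance |1-3|+|1-2| = 3
Tile 9: at (1,2), goal (2,0), distance |1-2|+|2-0| = 3
Tile 8: at (1,3), goal (1,3), distance |1-1|+|3-3| = 0
Tile 1: at (2,0), goal (0,0), distance |2-0|+|0-0| = 2
Tile 3: at (2,1), goal (0,2), distance |2-0|+|1-2| = 3
Tile 11: at (2,2), goal (2,2), distance |2-2|+|2-2| = 0
Tile 7: at (2,3), goal (1,2), distance |2-1|+|3-2| = 2
Tile 12: at (3,0), goal (2,3), distance |3-2|+|0-3| = 4
Tile 4: at (3,1), goal (0,3), distance |3-0|+|1-3| = 5
Tile 5: at (3,2), goal (1,0), distance |3-1|+|2-0| = 4
Tile 6: at (3,3), goal (1,1), distance |3-1|+|3-1| = 4
Sum: 2 + 1 + 6 + 3 + 3 + 3 + 0 + 2 + 3 + 0 + 2 + 4 + 5 + 4 + 4 = 42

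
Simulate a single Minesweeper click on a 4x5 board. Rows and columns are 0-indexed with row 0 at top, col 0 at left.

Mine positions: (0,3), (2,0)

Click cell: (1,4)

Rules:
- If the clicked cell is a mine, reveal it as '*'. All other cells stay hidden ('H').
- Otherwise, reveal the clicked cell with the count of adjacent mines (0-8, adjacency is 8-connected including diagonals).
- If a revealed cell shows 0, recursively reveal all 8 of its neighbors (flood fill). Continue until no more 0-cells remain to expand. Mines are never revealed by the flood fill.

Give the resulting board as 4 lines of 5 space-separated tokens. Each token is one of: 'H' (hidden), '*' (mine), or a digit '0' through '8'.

H H H H H
H H H H 1
H H H H H
H H H H H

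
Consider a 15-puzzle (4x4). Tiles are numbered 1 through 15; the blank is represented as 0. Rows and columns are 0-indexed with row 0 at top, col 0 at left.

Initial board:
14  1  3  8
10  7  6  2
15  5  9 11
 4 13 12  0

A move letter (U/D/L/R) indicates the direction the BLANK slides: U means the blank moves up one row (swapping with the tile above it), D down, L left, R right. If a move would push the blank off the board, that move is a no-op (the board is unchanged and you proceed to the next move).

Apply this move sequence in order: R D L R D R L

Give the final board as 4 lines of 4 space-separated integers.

After move 1 (R):
14  1  3  8
10  7  6  2
15  5  9 11
 4 13 12  0

After move 2 (D):
14  1  3  8
10  7  6  2
15  5  9 11
 4 13 12  0

After move 3 (L):
14  1  3  8
10  7  6  2
15  5  9 11
 4 13  0 12

After move 4 (R):
14  1  3  8
10  7  6  2
15  5  9 11
 4 13 12  0

After move 5 (D):
14  1  3  8
10  7  6  2
15  5  9 11
 4 13 12  0

After move 6 (R):
14  1  3  8
10  7  6  2
15  5  9 11
 4 13 12  0

After move 7 (L):
14  1  3  8
10  7  6  2
15  5  9 11
 4 13  0 12

Answer: 14  1  3  8
10  7  6  2
15  5  9 11
 4 13  0 12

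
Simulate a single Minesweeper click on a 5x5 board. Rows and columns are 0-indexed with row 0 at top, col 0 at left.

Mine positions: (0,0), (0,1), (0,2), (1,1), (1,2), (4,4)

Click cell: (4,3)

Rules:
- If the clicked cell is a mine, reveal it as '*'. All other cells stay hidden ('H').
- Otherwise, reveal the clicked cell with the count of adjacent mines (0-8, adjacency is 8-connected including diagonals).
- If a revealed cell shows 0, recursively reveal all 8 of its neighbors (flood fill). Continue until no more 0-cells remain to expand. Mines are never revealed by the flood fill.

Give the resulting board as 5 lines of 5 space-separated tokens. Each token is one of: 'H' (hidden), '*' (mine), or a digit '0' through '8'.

H H H H H
H H H H H
H H H H H
H H H H H
H H H 1 H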